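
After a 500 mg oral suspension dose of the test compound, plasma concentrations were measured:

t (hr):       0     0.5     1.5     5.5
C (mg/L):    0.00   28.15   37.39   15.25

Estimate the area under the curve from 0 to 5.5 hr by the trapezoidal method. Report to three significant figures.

AUC = 145 mg/L·hr

Trapezoidal AUC_0→5.5:
  [0→0.5]: (0.00+28.15)/2 × 0.5 = 7.0375
  [0.5→1.5]: (28.15+37.39)/2 × 1 = 32.77
  [1.5→5.5]: (37.39+15.25)/2 × 4 = 105.28
  Sum = 145.0875 mg/L·hr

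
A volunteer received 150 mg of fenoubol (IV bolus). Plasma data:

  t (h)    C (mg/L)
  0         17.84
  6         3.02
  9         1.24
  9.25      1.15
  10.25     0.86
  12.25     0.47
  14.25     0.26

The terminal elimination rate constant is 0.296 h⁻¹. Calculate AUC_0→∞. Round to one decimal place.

Trapezoidal AUC_0→14.25:
  [0→6]: (17.84+3.02)/2 × 6 = 62.58
  [6→9]: (3.02+1.24)/2 × 3 = 6.39
  [9→9.25]: (1.24+1.15)/2 × 0.25 = 0.29875
  [9.25→10.25]: (1.15+0.86)/2 × 1 = 1.005
  [10.25→12.25]: (0.86+0.47)/2 × 2 = 1.33
  [12.25→14.25]: (0.47+0.26)/2 × 2 = 0.73
  Sum = 72.33375 mg/L·h
Extrapolated tail: C_last / k_e = 0.26 / 0.296 = 0.878
AUC_0→∞ = 72.33375 + 0.878 = 73.21175 mg/L·h

AUC = 73.2 mg/L·h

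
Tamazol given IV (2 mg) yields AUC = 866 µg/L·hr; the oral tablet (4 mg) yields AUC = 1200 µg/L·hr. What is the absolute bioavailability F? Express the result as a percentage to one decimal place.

F = 69.3%

F = (AUC_ev / D_ev) / (AUC_iv / D_iv)
  = (1200/4) / (866/2)
  = 300 / 433 = 0.6928
  = 69.28%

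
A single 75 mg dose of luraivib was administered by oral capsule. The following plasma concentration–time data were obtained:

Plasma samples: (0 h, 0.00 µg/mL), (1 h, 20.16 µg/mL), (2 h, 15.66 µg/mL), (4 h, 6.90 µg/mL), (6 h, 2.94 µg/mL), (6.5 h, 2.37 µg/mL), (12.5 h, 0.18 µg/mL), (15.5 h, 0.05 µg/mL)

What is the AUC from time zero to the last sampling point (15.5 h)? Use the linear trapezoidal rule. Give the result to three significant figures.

AUC = 69.7 µg/mL·h

Trapezoidal AUC_0→15.5:
  [0→1]: (0.00+20.16)/2 × 1 = 10.08
  [1→2]: (20.16+15.66)/2 × 1 = 17.91
  [2→4]: (15.66+6.90)/2 × 2 = 22.56
  [4→6]: (6.90+2.94)/2 × 2 = 9.84
  [6→6.5]: (2.94+2.37)/2 × 0.5 = 1.3275
  [6.5→12.5]: (2.37+0.18)/2 × 6 = 7.65
  [12.5→15.5]: (0.18+0.05)/2 × 3 = 0.345
  Sum = 69.7125 µg/mL·h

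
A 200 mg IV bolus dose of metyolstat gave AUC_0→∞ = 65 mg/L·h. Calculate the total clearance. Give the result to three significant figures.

CL = 3.08 L/h

CL = Dose_iv / AUC_0→∞
   = 200 / 65 = 3.07692 L/h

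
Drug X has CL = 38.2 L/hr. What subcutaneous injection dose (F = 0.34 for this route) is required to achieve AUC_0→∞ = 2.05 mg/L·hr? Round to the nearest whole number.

Dose = 230 mg

Dose = CL × AUC_0→∞ / F
     = 38.2 × 2.05 / 0.34 = 230.324 mg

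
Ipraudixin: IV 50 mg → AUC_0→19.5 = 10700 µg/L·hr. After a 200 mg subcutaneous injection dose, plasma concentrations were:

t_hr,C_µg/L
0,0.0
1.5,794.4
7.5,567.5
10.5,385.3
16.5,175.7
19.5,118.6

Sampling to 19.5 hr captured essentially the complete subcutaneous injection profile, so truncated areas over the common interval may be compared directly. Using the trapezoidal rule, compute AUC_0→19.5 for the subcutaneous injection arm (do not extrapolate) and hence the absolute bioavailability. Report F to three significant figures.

F = 0.192

Trapezoidal AUC_0→19.5 (subcutaneous injection):
  [0→1.5]: (0.0+794.4)/2 × 1.5 = 595.8
  [1.5→7.5]: (794.4+567.5)/2 × 6 = 4085.7
  [7.5→10.5]: (567.5+385.3)/2 × 3 = 1429.2
  [10.5→16.5]: (385.3+175.7)/2 × 6 = 1683.0
  [16.5→19.5]: (175.7+118.6)/2 × 3 = 441.45
  Sum = 8235.15 µg/L·hr
F = (AUC_ev/D_ev)/(AUC_iv/D_iv) = (8235.15/200)/(10700/50) = 41.17575/214 = 0.1924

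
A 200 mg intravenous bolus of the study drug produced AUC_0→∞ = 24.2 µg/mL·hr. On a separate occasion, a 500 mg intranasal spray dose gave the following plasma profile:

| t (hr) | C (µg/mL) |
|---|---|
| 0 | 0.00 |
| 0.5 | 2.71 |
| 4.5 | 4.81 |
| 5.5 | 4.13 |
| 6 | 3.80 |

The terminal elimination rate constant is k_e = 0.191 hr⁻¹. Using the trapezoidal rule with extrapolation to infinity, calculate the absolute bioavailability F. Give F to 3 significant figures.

Trapezoidal AUC_0→6 (intranasal spray):
  [0→0.5]: (0.00+2.71)/2 × 0.5 = 0.6775
  [0.5→4.5]: (2.71+4.81)/2 × 4 = 15.04
  [4.5→5.5]: (4.81+4.13)/2 × 1 = 4.47
  [5.5→6]: (4.13+3.80)/2 × 0.5 = 1.9825
  Sum = 22.17 µg/mL·hr
Tail: C_last/k_e = 3.80/0.191 = 19.895
AUC_0→∞ (intranasal spray) = 22.17 + 19.895 = 42.065 µg/mL·hr
F = (AUC_ev/D_ev)/(AUC_iv/D_iv) = (42.065/500)/(24.2/200) = 0.08413/0.121 = 0.6953

F = 0.695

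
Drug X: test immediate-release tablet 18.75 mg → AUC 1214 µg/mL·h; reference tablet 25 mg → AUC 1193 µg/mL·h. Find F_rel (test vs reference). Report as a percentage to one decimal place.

F_rel = (AUC_test/D_test) / (AUC_ref/D_ref)
      = (1214/18.75) / (1193/25)
      = 64.7467 / 47.72 = 1.3568 = 135.68%

F_rel = 135.7%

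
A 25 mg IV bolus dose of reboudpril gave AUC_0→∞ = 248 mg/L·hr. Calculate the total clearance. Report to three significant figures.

CL = Dose_iv / AUC_0→∞
   = 25 / 248 = 0.100806 L/hr

CL = 0.101 L/hr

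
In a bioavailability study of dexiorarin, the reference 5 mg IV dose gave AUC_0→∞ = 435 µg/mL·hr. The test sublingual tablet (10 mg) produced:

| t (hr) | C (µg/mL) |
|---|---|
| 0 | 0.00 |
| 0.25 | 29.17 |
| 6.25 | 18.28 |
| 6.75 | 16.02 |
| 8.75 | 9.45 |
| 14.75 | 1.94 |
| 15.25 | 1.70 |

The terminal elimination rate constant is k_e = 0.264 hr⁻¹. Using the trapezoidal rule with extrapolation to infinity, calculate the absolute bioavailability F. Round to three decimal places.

F = 0.255

Trapezoidal AUC_0→15.25 (sublingual tablet):
  [0→0.25]: (0.00+29.17)/2 × 0.25 = 3.64625
  [0.25→6.25]: (29.17+18.28)/2 × 6 = 142.35
  [6.25→6.75]: (18.28+16.02)/2 × 0.5 = 8.575
  [6.75→8.75]: (16.02+9.45)/2 × 2 = 25.47
  [8.75→14.75]: (9.45+1.94)/2 × 6 = 34.17
  [14.75→15.25]: (1.94+1.70)/2 × 0.5 = 0.91
  Sum = 215.12125 µg/mL·hr
Tail: C_last/k_e = 1.70/0.264 = 6.439
AUC_0→∞ (sublingual tablet) = 215.12125 + 6.439 = 221.56025 µg/mL·hr
F = (AUC_ev/D_ev)/(AUC_iv/D_iv) = (221.56025/10)/(435/5) = 22.156025/87 = 0.2547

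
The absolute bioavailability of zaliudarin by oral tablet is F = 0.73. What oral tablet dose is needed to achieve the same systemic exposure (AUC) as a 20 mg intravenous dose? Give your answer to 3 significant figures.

D_oral = 27.4 mg

For equal systemic exposure: F × D_ev = D_iv
D_ev = D_iv / F = 20 / 0.73 = 27.3973 mg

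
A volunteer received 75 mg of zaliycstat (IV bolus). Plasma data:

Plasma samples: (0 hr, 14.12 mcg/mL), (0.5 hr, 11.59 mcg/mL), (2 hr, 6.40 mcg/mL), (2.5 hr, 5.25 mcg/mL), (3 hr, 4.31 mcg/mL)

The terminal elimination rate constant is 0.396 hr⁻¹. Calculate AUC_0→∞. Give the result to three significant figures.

AUC = 36.1 mcg/mL·hr

Trapezoidal AUC_0→3:
  [0→0.5]: (14.12+11.59)/2 × 0.5 = 6.4275
  [0.5→2]: (11.59+6.40)/2 × 1.5 = 13.4925
  [2→2.5]: (6.40+5.25)/2 × 0.5 = 2.9125
  [2.5→3]: (5.25+4.31)/2 × 0.5 = 2.39
  Sum = 25.2225 mcg/mL·hr
Extrapolated tail: C_last / k_e = 4.31 / 0.396 = 10.884
AUC_0→∞ = 25.2225 + 10.884 = 36.1065 mcg/mL·hr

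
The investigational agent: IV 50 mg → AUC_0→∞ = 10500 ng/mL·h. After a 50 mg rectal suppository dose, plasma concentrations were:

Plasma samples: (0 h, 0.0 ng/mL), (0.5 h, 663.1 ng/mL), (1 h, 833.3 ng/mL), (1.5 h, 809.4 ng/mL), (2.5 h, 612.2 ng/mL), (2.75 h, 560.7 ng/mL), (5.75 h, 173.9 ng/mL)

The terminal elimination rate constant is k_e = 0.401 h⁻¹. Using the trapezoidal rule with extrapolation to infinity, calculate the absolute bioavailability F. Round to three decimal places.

Trapezoidal AUC_0→5.75 (rectal suppository):
  [0→0.5]: (0.0+663.1)/2 × 0.5 = 165.775
  [0.5→1]: (663.1+833.3)/2 × 0.5 = 374.1
  [1→1.5]: (833.3+809.4)/2 × 0.5 = 410.675
  [1.5→2.5]: (809.4+612.2)/2 × 1 = 710.8
  [2.5→2.75]: (612.2+560.7)/2 × 0.25 = 146.6125
  [2.75→5.75]: (560.7+173.9)/2 × 3 = 1101.9
  Sum = 2909.8625 ng/mL·h
Tail: C_last/k_e = 173.9/0.401 = 433.666
AUC_0→∞ (rectal suppository) = 2909.8625 + 433.666 = 3343.5285 ng/mL·h
F = (AUC_ev/D_ev)/(AUC_iv/D_iv) = (3343.5285/50)/(10500/50) = 66.87057/210 = 0.3184

F = 0.318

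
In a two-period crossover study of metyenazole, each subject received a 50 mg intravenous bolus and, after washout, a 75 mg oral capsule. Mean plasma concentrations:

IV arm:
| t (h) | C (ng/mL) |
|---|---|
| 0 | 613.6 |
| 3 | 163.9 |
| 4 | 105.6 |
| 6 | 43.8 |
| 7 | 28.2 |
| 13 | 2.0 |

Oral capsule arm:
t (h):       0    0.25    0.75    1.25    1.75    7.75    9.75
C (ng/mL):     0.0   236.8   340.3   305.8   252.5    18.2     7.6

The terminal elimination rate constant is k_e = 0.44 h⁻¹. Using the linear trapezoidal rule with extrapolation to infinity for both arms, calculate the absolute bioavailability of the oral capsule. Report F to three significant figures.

Trapezoidal AUC_0→13 (IV):
  [0→3]: (613.6+163.9)/2 × 3 = 1166.25
  [3→4]: (163.9+105.6)/2 × 1 = 134.75
  [4→6]: (105.6+43.8)/2 × 2 = 149.4
  [6→7]: (43.8+28.2)/2 × 1 = 36.0
  [7→13]: (28.2+2.0)/2 × 6 = 90.6
  Sum = 1577.0 ng/mL·h
IV tail: 2.0/0.44 = 4.545; AUC_iv,0→∞ = 1577.0 + 4.545 = 1581.545 ng/mL·h
Trapezoidal AUC_0→9.75 (oral capsule):
  [0→0.25]: (0.0+236.8)/2 × 0.25 = 29.6
  [0.25→0.75]: (236.8+340.3)/2 × 0.5 = 144.275
  [0.75→1.25]: (340.3+305.8)/2 × 0.5 = 161.525
  [1.25→1.75]: (305.8+252.5)/2 × 0.5 = 139.575
  [1.75→7.75]: (252.5+18.2)/2 × 6 = 812.1
  [7.75→9.75]: (18.2+7.6)/2 × 2 = 25.8
  Sum = 1312.875 ng/mL·h
oral capsule tail: 7.6/0.44 = 17.273; AUC_ev,0→∞ = 1312.875 + 17.273 = 1330.148 ng/mL·h
F = (AUC_ev/D_ev)/(AUC_iv/D_iv) = (1330.148/75)/(1581.545/50) = 17.7353/31.6309 = 0.5607

F = 0.561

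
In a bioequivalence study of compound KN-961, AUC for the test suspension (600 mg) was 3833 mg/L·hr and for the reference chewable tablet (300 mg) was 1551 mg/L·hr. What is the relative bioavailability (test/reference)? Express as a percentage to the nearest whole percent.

F_rel = (AUC_test/D_test) / (AUC_ref/D_ref)
      = (3833/600) / (1551/300)
      = 6.38833 / 5.17 = 1.2357 = 123.57%

F_rel = 124%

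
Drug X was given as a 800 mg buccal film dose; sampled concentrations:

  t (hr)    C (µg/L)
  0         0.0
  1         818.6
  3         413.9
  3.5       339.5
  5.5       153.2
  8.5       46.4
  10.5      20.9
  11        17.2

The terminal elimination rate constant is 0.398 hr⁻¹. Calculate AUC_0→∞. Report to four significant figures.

Trapezoidal AUC_0→11:
  [0→1]: (0.0+818.6)/2 × 1 = 409.3
  [1→3]: (818.6+413.9)/2 × 2 = 1232.5
  [3→3.5]: (413.9+339.5)/2 × 0.5 = 188.35
  [3.5→5.5]: (339.5+153.2)/2 × 2 = 492.7
  [5.5→8.5]: (153.2+46.4)/2 × 3 = 299.4
  [8.5→10.5]: (46.4+20.9)/2 × 2 = 67.3
  [10.5→11]: (20.9+17.2)/2 × 0.5 = 9.525
  Sum = 2699.075 µg/L·hr
Extrapolated tail: C_last / k_e = 17.2 / 0.398 = 43.216
AUC_0→∞ = 2699.075 + 43.216 = 2742.291 µg/L·hr

AUC = 2742 µg/L·hr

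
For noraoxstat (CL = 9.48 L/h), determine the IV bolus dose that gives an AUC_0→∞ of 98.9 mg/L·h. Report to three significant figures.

Dose = 938 mg

Dose_iv = CL × AUC_0→∞
     = 9.48 × 98.9 = 937.572 mg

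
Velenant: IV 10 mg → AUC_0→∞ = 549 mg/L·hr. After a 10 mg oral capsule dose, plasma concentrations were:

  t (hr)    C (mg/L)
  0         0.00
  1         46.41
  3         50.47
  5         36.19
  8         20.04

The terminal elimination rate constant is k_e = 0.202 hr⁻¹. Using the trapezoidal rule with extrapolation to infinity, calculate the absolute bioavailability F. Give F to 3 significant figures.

Trapezoidal AUC_0→8 (oral capsule):
  [0→1]: (0.00+46.41)/2 × 1 = 23.205
  [1→3]: (46.41+50.47)/2 × 2 = 96.88
  [3→5]: (50.47+36.19)/2 × 2 = 86.66
  [5→8]: (36.19+20.04)/2 × 3 = 84.345
  Sum = 291.09 mg/L·hr
Tail: C_last/k_e = 20.04/0.202 = 99.208
AUC_0→∞ (oral capsule) = 291.09 + 99.208 = 390.298 mg/L·hr
F = (AUC_ev/D_ev)/(AUC_iv/D_iv) = (390.298/10)/(549/10) = 39.0298/54.9 = 0.7109

F = 0.711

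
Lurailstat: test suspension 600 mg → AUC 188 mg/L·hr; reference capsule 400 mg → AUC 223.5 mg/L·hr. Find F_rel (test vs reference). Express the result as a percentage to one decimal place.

F_rel = (AUC_test/D_test) / (AUC_ref/D_ref)
      = (188/600) / (223.5/400)
      = 0.313333 / 0.55875 = 0.5608 = 56.08%

F_rel = 56.1%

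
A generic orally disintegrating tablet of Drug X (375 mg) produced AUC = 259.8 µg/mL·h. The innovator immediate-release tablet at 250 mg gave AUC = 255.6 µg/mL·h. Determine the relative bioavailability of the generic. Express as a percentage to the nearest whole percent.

F_rel = (AUC_test/D_test) / (AUC_ref/D_ref)
      = (259.8/375) / (255.6/250)
      = 0.6928 / 1.0224 = 0.6776 = 67.76%

F_rel = 68%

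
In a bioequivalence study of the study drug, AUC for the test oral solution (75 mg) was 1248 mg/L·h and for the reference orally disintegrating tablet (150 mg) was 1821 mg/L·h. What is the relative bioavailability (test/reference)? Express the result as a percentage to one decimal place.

F_rel = 137.1%

F_rel = (AUC_test/D_test) / (AUC_ref/D_ref)
      = (1248/75) / (1821/150)
      = 16.64 / 12.14 = 1.3707 = 137.07%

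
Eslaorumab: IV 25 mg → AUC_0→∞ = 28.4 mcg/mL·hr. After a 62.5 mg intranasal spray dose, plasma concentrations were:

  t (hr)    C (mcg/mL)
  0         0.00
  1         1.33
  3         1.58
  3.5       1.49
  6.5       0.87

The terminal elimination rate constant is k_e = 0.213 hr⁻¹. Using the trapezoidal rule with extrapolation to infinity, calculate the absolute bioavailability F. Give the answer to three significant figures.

F = 0.169

Trapezoidal AUC_0→6.5 (intranasal spray):
  [0→1]: (0.00+1.33)/2 × 1 = 0.665
  [1→3]: (1.33+1.58)/2 × 2 = 2.91
  [3→3.5]: (1.58+1.49)/2 × 0.5 = 0.7675
  [3.5→6.5]: (1.49+0.87)/2 × 3 = 3.54
  Sum = 7.8825 mcg/mL·hr
Tail: C_last/k_e = 0.87/0.213 = 4.085
AUC_0→∞ (intranasal spray) = 7.8825 + 4.085 = 11.9675 mcg/mL·hr
F = (AUC_ev/D_ev)/(AUC_iv/D_iv) = (11.9675/62.5)/(28.4/25) = 0.19148/1.136 = 0.1686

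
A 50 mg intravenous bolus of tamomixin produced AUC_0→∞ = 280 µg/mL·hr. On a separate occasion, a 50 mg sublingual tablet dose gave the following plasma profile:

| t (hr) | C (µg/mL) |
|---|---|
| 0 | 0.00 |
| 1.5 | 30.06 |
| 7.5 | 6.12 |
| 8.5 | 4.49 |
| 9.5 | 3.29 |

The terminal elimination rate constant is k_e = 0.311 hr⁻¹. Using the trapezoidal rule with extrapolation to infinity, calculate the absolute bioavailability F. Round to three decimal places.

F = 0.539

Trapezoidal AUC_0→9.5 (sublingual tablet):
  [0→1.5]: (0.00+30.06)/2 × 1.5 = 22.545
  [1.5→7.5]: (30.06+6.12)/2 × 6 = 108.54
  [7.5→8.5]: (6.12+4.49)/2 × 1 = 5.305
  [8.5→9.5]: (4.49+3.29)/2 × 1 = 3.89
  Sum = 140.28 µg/mL·hr
Tail: C_last/k_e = 3.29/0.311 = 10.579
AUC_0→∞ (sublingual tablet) = 140.28 + 10.579 = 150.859 µg/mL·hr
F = (AUC_ev/D_ev)/(AUC_iv/D_iv) = (150.859/50)/(280/50) = 3.01718/5.6 = 0.5388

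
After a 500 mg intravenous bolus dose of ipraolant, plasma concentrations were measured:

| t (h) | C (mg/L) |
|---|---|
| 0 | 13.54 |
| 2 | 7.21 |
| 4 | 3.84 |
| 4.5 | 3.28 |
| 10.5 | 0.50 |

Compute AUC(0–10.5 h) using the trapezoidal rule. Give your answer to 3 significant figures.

AUC = 44.9 mg/L·h

Trapezoidal AUC_0→10.5:
  [0→2]: (13.54+7.21)/2 × 2 = 20.75
  [2→4]: (7.21+3.84)/2 × 2 = 11.05
  [4→4.5]: (3.84+3.28)/2 × 0.5 = 1.78
  [4.5→10.5]: (3.28+0.50)/2 × 6 = 11.34
  Sum = 44.92 mg/L·h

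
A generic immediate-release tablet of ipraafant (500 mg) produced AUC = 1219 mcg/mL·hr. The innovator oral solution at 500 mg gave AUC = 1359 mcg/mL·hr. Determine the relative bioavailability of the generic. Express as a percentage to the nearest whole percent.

F_rel = (AUC_test/D_test) / (AUC_ref/D_ref)
      = (1219/500) / (1359/500)
      = 2.438 / 2.718 = 0.8970 = 89.70%

F_rel = 90%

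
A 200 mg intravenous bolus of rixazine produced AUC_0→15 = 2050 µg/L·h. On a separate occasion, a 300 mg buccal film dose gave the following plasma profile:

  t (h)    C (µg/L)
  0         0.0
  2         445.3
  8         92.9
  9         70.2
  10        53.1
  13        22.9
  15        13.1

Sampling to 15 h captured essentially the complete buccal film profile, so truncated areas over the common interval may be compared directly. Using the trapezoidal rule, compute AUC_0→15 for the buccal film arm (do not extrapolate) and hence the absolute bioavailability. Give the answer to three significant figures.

Trapezoidal AUC_0→15 (buccal film):
  [0→2]: (0.0+445.3)/2 × 2 = 445.3
  [2→8]: (445.3+92.9)/2 × 6 = 1614.6
  [8→9]: (92.9+70.2)/2 × 1 = 81.55
  [9→10]: (70.2+53.1)/2 × 1 = 61.65
  [10→13]: (53.1+22.9)/2 × 3 = 114.0
  [13→15]: (22.9+13.1)/2 × 2 = 36.0
  Sum = 2353.1 µg/L·h
F = (AUC_ev/D_ev)/(AUC_iv/D_iv) = (2353.1/300)/(2050/200) = 7.84367/10.25 = 0.7652

F = 0.765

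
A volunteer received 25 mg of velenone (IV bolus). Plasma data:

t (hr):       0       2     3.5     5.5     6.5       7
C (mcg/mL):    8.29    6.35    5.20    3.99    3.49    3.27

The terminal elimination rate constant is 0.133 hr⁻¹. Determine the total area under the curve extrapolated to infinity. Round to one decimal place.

AUC = 62.5 mcg/mL·hr

Trapezoidal AUC_0→7:
  [0→2]: (8.29+6.35)/2 × 2 = 14.64
  [2→3.5]: (6.35+5.20)/2 × 1.5 = 8.6625
  [3.5→5.5]: (5.20+3.99)/2 × 2 = 9.19
  [5.5→6.5]: (3.99+3.49)/2 × 1 = 3.74
  [6.5→7]: (3.49+3.27)/2 × 0.5 = 1.69
  Sum = 37.9225 mcg/mL·hr
Extrapolated tail: C_last / k_e = 3.27 / 0.133 = 24.586
AUC_0→∞ = 37.9225 + 24.586 = 62.5085 mcg/mL·hr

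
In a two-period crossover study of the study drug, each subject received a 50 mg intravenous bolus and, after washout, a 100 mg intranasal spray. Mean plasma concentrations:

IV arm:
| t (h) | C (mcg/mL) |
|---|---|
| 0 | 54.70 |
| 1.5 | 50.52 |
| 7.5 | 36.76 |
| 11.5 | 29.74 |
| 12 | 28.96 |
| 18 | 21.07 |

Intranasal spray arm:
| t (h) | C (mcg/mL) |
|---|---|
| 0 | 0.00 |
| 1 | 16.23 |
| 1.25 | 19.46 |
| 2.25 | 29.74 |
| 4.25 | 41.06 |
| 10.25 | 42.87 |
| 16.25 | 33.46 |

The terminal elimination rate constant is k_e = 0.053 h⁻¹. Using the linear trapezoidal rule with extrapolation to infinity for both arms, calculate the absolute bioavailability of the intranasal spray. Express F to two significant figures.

F = 0.59

Trapezoidal AUC_0→18 (IV):
  [0→1.5]: (54.70+50.52)/2 × 1.5 = 78.915
  [1.5→7.5]: (50.52+36.76)/2 × 6 = 261.84
  [7.5→11.5]: (36.76+29.74)/2 × 4 = 133.0
  [11.5→12]: (29.74+28.96)/2 × 0.5 = 14.675
  [12→18]: (28.96+21.07)/2 × 6 = 150.09
  Sum = 638.52 mcg/mL·h
IV tail: 21.07/0.053 = 397.547; AUC_iv,0→∞ = 638.52 + 397.547 = 1036.067 mcg/mL·h
Trapezoidal AUC_0→16.25 (intranasal spray):
  [0→1]: (0.00+16.23)/2 × 1 = 8.115
  [1→1.25]: (16.23+19.46)/2 × 0.25 = 4.46125
  [1.25→2.25]: (19.46+29.74)/2 × 1 = 24.6
  [2.25→4.25]: (29.74+41.06)/2 × 2 = 70.8
  [4.25→10.25]: (41.06+42.87)/2 × 6 = 251.79
  [10.25→16.25]: (42.87+33.46)/2 × 6 = 228.99
  Sum = 588.75625 mcg/mL·h
intranasal spray tail: 33.46/0.053 = 631.321; AUC_ev,0→∞ = 588.75625 + 631.321 = 1220.07725 mcg/mL·h
F = (AUC_ev/D_ev)/(AUC_iv/D_iv) = (1220.07725/100)/(1036.067/50) = 12.2008/20.72134 = 0.5888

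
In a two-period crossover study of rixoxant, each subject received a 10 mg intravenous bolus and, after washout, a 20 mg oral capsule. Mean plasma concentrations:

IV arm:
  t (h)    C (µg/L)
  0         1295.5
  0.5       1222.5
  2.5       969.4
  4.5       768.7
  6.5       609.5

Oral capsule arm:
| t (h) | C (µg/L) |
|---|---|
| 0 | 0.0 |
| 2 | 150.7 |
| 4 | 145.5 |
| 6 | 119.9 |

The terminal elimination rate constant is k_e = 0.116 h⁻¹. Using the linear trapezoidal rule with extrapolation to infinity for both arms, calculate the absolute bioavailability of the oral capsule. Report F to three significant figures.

Trapezoidal AUC_0→6.5 (IV):
  [0→0.5]: (1295.5+1222.5)/2 × 0.5 = 629.5
  [0.5→2.5]: (1222.5+969.4)/2 × 2 = 2191.9
  [2.5→4.5]: (969.4+768.7)/2 × 2 = 1738.1
  [4.5→6.5]: (768.7+609.5)/2 × 2 = 1378.2
  Sum = 5937.7 µg/L·h
IV tail: 609.5/0.116 = 5254.310; AUC_iv,0→∞ = 5937.7 + 5254.310 = 11192.01 µg/L·h
Trapezoidal AUC_0→6 (oral capsule):
  [0→2]: (0.0+150.7)/2 × 2 = 150.7
  [2→4]: (150.7+145.5)/2 × 2 = 296.2
  [4→6]: (145.5+119.9)/2 × 2 = 265.4
  Sum = 712.3 µg/L·h
oral capsule tail: 119.9/0.116 = 1033.621; AUC_ev,0→∞ = 712.3 + 1033.621 = 1745.921 µg/L·h
F = (AUC_ev/D_ev)/(AUC_iv/D_iv) = (1745.921/20)/(11192.01/10) = 87.29605/1119.201 = 0.0780

F = 0.0780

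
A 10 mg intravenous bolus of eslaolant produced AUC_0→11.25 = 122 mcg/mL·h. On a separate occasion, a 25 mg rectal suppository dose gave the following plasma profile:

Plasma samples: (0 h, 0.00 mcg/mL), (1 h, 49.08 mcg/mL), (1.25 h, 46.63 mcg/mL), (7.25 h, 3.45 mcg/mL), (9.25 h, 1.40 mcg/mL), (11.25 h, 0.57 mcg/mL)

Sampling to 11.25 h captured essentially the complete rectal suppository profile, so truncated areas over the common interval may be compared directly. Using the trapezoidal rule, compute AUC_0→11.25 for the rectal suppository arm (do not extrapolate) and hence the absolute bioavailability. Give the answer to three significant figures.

F = 0.635

Trapezoidal AUC_0→11.25 (rectal suppository):
  [0→1]: (0.00+49.08)/2 × 1 = 24.54
  [1→1.25]: (49.08+46.63)/2 × 0.25 = 11.96375
  [1.25→7.25]: (46.63+3.45)/2 × 6 = 150.24
  [7.25→9.25]: (3.45+1.40)/2 × 2 = 4.85
  [9.25→11.25]: (1.40+0.57)/2 × 2 = 1.97
  Sum = 193.56375 mcg/mL·h
F = (AUC_ev/D_ev)/(AUC_iv/D_iv) = (193.56375/25)/(122/10) = 7.74255/12.2 = 0.6346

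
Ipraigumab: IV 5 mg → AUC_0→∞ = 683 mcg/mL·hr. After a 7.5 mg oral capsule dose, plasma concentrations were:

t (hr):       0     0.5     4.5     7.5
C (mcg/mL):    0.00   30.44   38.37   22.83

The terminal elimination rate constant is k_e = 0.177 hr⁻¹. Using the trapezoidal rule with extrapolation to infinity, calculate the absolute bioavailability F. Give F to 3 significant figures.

Trapezoidal AUC_0→7.5 (oral capsule):
  [0→0.5]: (0.00+30.44)/2 × 0.5 = 7.61
  [0.5→4.5]: (30.44+38.37)/2 × 4 = 137.62
  [4.5→7.5]: (38.37+22.83)/2 × 3 = 91.8
  Sum = 237.03 mcg/mL·hr
Tail: C_last/k_e = 22.83/0.177 = 128.983
AUC_0→∞ (oral capsule) = 237.03 + 128.983 = 366.013 mcg/mL·hr
F = (AUC_ev/D_ev)/(AUC_iv/D_iv) = (366.013/7.5)/(683/5) = 48.8017/136.6 = 0.3573

F = 0.357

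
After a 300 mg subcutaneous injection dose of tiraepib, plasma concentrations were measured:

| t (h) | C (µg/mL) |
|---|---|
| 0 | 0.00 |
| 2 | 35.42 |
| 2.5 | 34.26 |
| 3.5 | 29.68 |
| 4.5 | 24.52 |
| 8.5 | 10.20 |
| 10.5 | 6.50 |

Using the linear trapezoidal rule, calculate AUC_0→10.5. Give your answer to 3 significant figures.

AUC = 198 µg/mL·h

Trapezoidal AUC_0→10.5:
  [0→2]: (0.00+35.42)/2 × 2 = 35.42
  [2→2.5]: (35.42+34.26)/2 × 0.5 = 17.42
  [2.5→3.5]: (34.26+29.68)/2 × 1 = 31.97
  [3.5→4.5]: (29.68+24.52)/2 × 1 = 27.1
  [4.5→8.5]: (24.52+10.20)/2 × 4 = 69.44
  [8.5→10.5]: (10.20+6.50)/2 × 2 = 16.7
  Sum = 198.05 µg/mL·h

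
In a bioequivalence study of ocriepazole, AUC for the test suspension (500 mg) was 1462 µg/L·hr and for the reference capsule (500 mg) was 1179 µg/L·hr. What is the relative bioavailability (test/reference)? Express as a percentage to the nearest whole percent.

F_rel = (AUC_test/D_test) / (AUC_ref/D_ref)
      = (1462/500) / (1179/500)
      = 2.924 / 2.358 = 1.2400 = 124.00%

F_rel = 124%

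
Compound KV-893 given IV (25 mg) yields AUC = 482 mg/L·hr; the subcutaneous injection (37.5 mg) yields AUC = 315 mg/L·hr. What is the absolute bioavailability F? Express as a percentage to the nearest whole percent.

F = 44%

F = (AUC_ev / D_ev) / (AUC_iv / D_iv)
  = (315/37.5) / (482/25)
  = 8.4 / 19.28 = 0.4357
  = 43.57%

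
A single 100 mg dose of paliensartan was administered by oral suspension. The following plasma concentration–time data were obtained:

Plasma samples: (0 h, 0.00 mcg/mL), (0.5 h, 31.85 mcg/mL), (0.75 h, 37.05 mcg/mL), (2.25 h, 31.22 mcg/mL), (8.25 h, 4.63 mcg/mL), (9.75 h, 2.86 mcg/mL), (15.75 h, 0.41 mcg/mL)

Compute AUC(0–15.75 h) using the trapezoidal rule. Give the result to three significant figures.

Trapezoidal AUC_0→15.75:
  [0→0.5]: (0.00+31.85)/2 × 0.5 = 7.9625
  [0.5→0.75]: (31.85+37.05)/2 × 0.25 = 8.6125
  [0.75→2.25]: (37.05+31.22)/2 × 1.5 = 51.2025
  [2.25→8.25]: (31.22+4.63)/2 × 6 = 107.55
  [8.25→9.75]: (4.63+2.86)/2 × 1.5 = 5.6175
  [9.75→15.75]: (2.86+0.41)/2 × 6 = 9.81
  Sum = 190.755 mcg/mL·h

AUC = 191 mcg/mL·h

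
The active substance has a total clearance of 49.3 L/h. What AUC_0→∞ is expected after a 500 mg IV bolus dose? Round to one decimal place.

AUC_0→∞ = Dose_iv / CL
        = 500 / 49.3 = 10.142 mg/L·h

AUC = 10.1 mg/L·h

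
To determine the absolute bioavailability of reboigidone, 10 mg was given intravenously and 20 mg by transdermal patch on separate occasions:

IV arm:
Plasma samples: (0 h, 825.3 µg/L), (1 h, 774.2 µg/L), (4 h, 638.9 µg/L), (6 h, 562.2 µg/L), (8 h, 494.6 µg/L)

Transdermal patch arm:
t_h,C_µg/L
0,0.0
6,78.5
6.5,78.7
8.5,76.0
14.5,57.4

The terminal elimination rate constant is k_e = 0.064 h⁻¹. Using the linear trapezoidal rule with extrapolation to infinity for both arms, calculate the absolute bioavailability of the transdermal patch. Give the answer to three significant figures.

F = 0.0669

Trapezoidal AUC_0→8 (IV):
  [0→1]: (825.3+774.2)/2 × 1 = 799.75
  [1→4]: (774.2+638.9)/2 × 3 = 2119.65
  [4→6]: (638.9+562.2)/2 × 2 = 1201.1
  [6→8]: (562.2+494.6)/2 × 2 = 1056.8
  Sum = 5177.3 µg/L·h
IV tail: 494.6/0.064 = 7728.125; AUC_iv,0→∞ = 5177.3 + 7728.125 = 12905.425 µg/L·h
Trapezoidal AUC_0→14.5 (transdermal patch):
  [0→6]: (0.0+78.5)/2 × 6 = 235.5
  [6→6.5]: (78.5+78.7)/2 × 0.5 = 39.3
  [6.5→8.5]: (78.7+76.0)/2 × 2 = 154.7
  [8.5→14.5]: (76.0+57.4)/2 × 6 = 400.2
  Sum = 829.7 µg/L·h
transdermal patch tail: 57.4/0.064 = 896.875; AUC_ev,0→∞ = 829.7 + 896.875 = 1726.575 µg/L·h
F = (AUC_ev/D_ev)/(AUC_iv/D_iv) = (1726.575/20)/(12905.425/10) = 86.32875/1290.5425 = 0.0669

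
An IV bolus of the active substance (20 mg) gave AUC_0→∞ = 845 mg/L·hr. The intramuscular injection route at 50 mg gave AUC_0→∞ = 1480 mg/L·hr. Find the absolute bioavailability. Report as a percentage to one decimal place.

F = (AUC_ev / D_ev) / (AUC_iv / D_iv)
  = (1480/50) / (845/20)
  = 29.6 / 42.25 = 0.7006
  = 70.06%

F = 70.1%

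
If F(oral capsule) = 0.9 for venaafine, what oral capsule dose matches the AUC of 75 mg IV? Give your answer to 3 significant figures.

D_oral = 83.3 mg

For equal systemic exposure: F × D_ev = D_iv
D_ev = D_iv / F = 75 / 0.9 = 83.3333 mg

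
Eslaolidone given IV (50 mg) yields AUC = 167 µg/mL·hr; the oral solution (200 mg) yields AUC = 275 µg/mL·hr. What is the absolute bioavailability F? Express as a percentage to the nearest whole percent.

F = (AUC_ev / D_ev) / (AUC_iv / D_iv)
  = (275/200) / (167/50)
  = 1.375 / 3.34 = 0.4117
  = 41.17%

F = 41%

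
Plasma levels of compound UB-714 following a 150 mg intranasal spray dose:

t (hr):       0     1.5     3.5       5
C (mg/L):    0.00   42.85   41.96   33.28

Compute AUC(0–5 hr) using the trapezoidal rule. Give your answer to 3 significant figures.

AUC = 173 mg/L·hr

Trapezoidal AUC_0→5:
  [0→1.5]: (0.00+42.85)/2 × 1.5 = 32.1375
  [1.5→3.5]: (42.85+41.96)/2 × 2 = 84.81
  [3.5→5]: (41.96+33.28)/2 × 1.5 = 56.43
  Sum = 173.3775 mg/L·hr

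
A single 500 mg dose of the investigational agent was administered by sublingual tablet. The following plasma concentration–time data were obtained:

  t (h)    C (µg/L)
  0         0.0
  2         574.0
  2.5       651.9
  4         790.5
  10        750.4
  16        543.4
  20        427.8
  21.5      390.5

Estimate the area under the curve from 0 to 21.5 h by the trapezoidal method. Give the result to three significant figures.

AUC = 13000 µg/L·h

Trapezoidal AUC_0→21.5:
  [0→2]: (0.0+574.0)/2 × 2 = 574.0
  [2→2.5]: (574.0+651.9)/2 × 0.5 = 306.475
  [2.5→4]: (651.9+790.5)/2 × 1.5 = 1081.8
  [4→10]: (790.5+750.4)/2 × 6 = 4622.7
  [10→16]: (750.4+543.4)/2 × 6 = 3881.4
  [16→20]: (543.4+427.8)/2 × 4 = 1942.4
  [20→21.5]: (427.8+390.5)/2 × 1.5 = 613.725
  Sum = 13022.5 µg/L·h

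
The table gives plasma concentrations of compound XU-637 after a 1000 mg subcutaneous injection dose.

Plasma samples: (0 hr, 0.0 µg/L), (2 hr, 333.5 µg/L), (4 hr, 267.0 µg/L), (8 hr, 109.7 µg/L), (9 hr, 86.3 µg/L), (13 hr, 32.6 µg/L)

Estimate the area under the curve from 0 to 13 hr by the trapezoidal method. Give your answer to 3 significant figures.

AUC = 2020 µg/L·hr

Trapezoidal AUC_0→13:
  [0→2]: (0.0+333.5)/2 × 2 = 333.5
  [2→4]: (333.5+267.0)/2 × 2 = 600.5
  [4→8]: (267.0+109.7)/2 × 4 = 753.4
  [8→9]: (109.7+86.3)/2 × 1 = 98.0
  [9→13]: (86.3+32.6)/2 × 4 = 237.8
  Sum = 2023.2 µg/L·hr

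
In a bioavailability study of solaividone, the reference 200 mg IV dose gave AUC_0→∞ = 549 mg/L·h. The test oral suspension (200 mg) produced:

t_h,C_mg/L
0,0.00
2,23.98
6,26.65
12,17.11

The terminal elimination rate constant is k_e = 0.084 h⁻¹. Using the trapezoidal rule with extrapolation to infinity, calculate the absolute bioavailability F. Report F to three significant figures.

Trapezoidal AUC_0→12 (oral suspension):
  [0→2]: (0.00+23.98)/2 × 2 = 23.98
  [2→6]: (23.98+26.65)/2 × 4 = 101.26
  [6→12]: (26.65+17.11)/2 × 6 = 131.28
  Sum = 256.52 mg/L·h
Tail: C_last/k_e = 17.11/0.084 = 203.690
AUC_0→∞ (oral suspension) = 256.52 + 203.690 = 460.21 mg/L·h
F = (AUC_ev/D_ev)/(AUC_iv/D_iv) = (460.21/200)/(549/200) = 2.30105/2.745 = 0.8383

F = 0.838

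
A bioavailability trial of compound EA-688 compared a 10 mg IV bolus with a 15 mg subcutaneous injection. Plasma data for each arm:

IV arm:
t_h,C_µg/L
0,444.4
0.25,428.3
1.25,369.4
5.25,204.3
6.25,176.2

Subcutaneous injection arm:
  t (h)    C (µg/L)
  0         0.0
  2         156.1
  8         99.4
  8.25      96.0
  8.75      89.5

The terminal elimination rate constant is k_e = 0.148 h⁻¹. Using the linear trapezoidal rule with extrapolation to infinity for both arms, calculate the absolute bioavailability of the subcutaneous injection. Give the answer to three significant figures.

Trapezoidal AUC_0→6.25 (IV):
  [0→0.25]: (444.4+428.3)/2 × 0.25 = 109.0875
  [0.25→1.25]: (428.3+369.4)/2 × 1 = 398.85
  [1.25→5.25]: (369.4+204.3)/2 × 4 = 1147.4
  [5.25→6.25]: (204.3+176.2)/2 × 1 = 190.25
  Sum = 1845.5875 µg/L·h
IV tail: 176.2/0.148 = 1190.541; AUC_iv,0→∞ = 1845.5875 + 1190.541 = 3036.1285 µg/L·h
Trapezoidal AUC_0→8.75 (subcutaneous injection):
  [0→2]: (0.0+156.1)/2 × 2 = 156.1
  [2→8]: (156.1+99.4)/2 × 6 = 766.5
  [8→8.25]: (99.4+96.0)/2 × 0.25 = 24.425
  [8.25→8.75]: (96.0+89.5)/2 × 0.5 = 46.375
  Sum = 993.4 µg/L·h
subcutaneous injection tail: 89.5/0.148 = 604.730; AUC_ev,0→∞ = 993.4 + 604.730 = 1598.13 µg/L·h
F = (AUC_ev/D_ev)/(AUC_iv/D_iv) = (1598.13/15)/(3036.1285/10) = 106.542/303.61285 = 0.3509

F = 0.351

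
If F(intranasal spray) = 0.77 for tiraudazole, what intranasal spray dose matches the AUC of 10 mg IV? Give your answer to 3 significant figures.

D_intranasal = 13.0 mg

For equal systemic exposure: F × D_ev = D_iv
D_ev = D_iv / F = 10 / 0.77 = 12.987 mg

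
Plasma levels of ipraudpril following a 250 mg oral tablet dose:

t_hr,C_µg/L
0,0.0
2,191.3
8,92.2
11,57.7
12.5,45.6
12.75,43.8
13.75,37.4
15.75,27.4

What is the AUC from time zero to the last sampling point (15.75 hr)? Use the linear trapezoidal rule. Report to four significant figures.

AUC = 1461 µg/L·hr

Trapezoidal AUC_0→15.75:
  [0→2]: (0.0+191.3)/2 × 2 = 191.3
  [2→8]: (191.3+92.2)/2 × 6 = 850.5
  [8→11]: (92.2+57.7)/2 × 3 = 224.85
  [11→12.5]: (57.7+45.6)/2 × 1.5 = 77.475
  [12.5→12.75]: (45.6+43.8)/2 × 0.25 = 11.175
  [12.75→13.75]: (43.8+37.4)/2 × 1 = 40.6
  [13.75→15.75]: (37.4+27.4)/2 × 2 = 64.8
  Sum = 1460.7 µg/L·hr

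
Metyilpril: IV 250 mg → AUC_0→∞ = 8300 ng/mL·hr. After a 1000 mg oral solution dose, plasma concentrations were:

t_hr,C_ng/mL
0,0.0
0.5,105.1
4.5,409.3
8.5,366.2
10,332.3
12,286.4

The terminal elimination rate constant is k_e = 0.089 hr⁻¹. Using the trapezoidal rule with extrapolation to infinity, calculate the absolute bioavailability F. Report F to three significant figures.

F = 0.210

Trapezoidal AUC_0→12 (oral solution):
  [0→0.5]: (0.0+105.1)/2 × 0.5 = 26.275
  [0.5→4.5]: (105.1+409.3)/2 × 4 = 1028.8
  [4.5→8.5]: (409.3+366.2)/2 × 4 = 1551.0
  [8.5→10]: (366.2+332.3)/2 × 1.5 = 523.875
  [10→12]: (332.3+286.4)/2 × 2 = 618.7
  Sum = 3748.65 ng/mL·hr
Tail: C_last/k_e = 286.4/0.089 = 3217.978
AUC_0→∞ (oral solution) = 3748.65 + 3217.978 = 6966.628 ng/mL·hr
F = (AUC_ev/D_ev)/(AUC_iv/D_iv) = (6966.628/1000)/(8300/250) = 6.966628/33.2 = 0.2098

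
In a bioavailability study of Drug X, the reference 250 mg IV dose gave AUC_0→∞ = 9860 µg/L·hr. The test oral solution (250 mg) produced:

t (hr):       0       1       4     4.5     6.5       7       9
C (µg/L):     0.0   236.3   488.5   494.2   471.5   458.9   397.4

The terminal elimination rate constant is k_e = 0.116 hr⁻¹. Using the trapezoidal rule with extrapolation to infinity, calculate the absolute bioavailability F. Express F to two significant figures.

F = 0.70

Trapezoidal AUC_0→9 (oral solution):
  [0→1]: (0.0+236.3)/2 × 1 = 118.15
  [1→4]: (236.3+488.5)/2 × 3 = 1087.2
  [4→4.5]: (488.5+494.2)/2 × 0.5 = 245.675
  [4.5→6.5]: (494.2+471.5)/2 × 2 = 965.7
  [6.5→7]: (471.5+458.9)/2 × 0.5 = 232.6
  [7→9]: (458.9+397.4)/2 × 2 = 856.3
  Sum = 3505.625 µg/L·hr
Tail: C_last/k_e = 397.4/0.116 = 3425.862
AUC_0→∞ (oral solution) = 3505.625 + 3425.862 = 6931.487 µg/L·hr
F = (AUC_ev/D_ev)/(AUC_iv/D_iv) = (6931.487/250)/(9860/250) = 27.725948/39.44 = 0.7030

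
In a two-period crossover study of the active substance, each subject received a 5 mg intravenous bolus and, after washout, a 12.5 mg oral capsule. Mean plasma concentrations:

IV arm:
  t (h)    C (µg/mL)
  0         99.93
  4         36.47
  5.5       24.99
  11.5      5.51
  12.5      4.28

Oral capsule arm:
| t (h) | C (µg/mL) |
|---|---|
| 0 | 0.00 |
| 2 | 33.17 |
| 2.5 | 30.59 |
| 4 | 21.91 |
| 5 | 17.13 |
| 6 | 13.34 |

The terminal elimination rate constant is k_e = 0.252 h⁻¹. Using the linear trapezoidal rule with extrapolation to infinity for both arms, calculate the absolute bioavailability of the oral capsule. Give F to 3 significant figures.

F = 0.163

Trapezoidal AUC_0→12.5 (IV):
  [0→4]: (99.93+36.47)/2 × 4 = 272.8
  [4→5.5]: (36.47+24.99)/2 × 1.5 = 46.095
  [5.5→11.5]: (24.99+5.51)/2 × 6 = 91.5
  [11.5→12.5]: (5.51+4.28)/2 × 1 = 4.895
  Sum = 415.29 µg/mL·h
IV tail: 4.28/0.252 = 16.984; AUC_iv,0→∞ = 415.29 + 16.984 = 432.274 µg/mL·h
Trapezoidal AUC_0→6 (oral capsule):
  [0→2]: (0.00+33.17)/2 × 2 = 33.17
  [2→2.5]: (33.17+30.59)/2 × 0.5 = 15.94
  [2.5→4]: (30.59+21.91)/2 × 1.5 = 39.375
  [4→5]: (21.91+17.13)/2 × 1 = 19.52
  [5→6]: (17.13+13.34)/2 × 1 = 15.235
  Sum = 123.24 µg/mL·h
oral capsule tail: 13.34/0.252 = 52.937; AUC_ev,0→∞ = 123.24 + 52.937 = 176.177 µg/mL·h
F = (AUC_ev/D_ev)/(AUC_iv/D_iv) = (176.177/12.5)/(432.274/5) = 14.09416/86.4548 = 0.1630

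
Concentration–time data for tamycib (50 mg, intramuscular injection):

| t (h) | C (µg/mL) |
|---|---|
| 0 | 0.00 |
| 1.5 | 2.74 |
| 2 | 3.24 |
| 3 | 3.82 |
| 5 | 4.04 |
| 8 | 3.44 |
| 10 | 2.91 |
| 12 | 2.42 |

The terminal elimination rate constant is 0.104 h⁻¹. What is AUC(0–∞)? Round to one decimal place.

Trapezoidal AUC_0→12:
  [0→1.5]: (0.00+2.74)/2 × 1.5 = 2.055
  [1.5→2]: (2.74+3.24)/2 × 0.5 = 1.495
  [2→3]: (3.24+3.82)/2 × 1 = 3.53
  [3→5]: (3.82+4.04)/2 × 2 = 7.86
  [5→8]: (4.04+3.44)/2 × 3 = 11.22
  [8→10]: (3.44+2.91)/2 × 2 = 6.35
  [10→12]: (2.91+2.42)/2 × 2 = 5.33
  Sum = 37.84 µg/mL·h
Extrapolated tail: C_last / k_e = 2.42 / 0.104 = 23.269
AUC_0→∞ = 37.84 + 23.269 = 61.109 µg/mL·h

AUC = 61.1 µg/mL·h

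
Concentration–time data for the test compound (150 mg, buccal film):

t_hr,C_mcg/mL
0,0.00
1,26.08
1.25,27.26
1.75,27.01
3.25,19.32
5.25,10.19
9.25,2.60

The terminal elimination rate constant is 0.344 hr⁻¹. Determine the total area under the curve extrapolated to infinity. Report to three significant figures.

Trapezoidal AUC_0→9.25:
  [0→1]: (0.00+26.08)/2 × 1 = 13.04
  [1→1.25]: (26.08+27.26)/2 × 0.25 = 6.6675
  [1.25→1.75]: (27.26+27.01)/2 × 0.5 = 13.5675
  [1.75→3.25]: (27.01+19.32)/2 × 1.5 = 34.7475
  [3.25→5.25]: (19.32+10.19)/2 × 2 = 29.51
  [5.25→9.25]: (10.19+2.60)/2 × 4 = 25.58
  Sum = 123.1125 mcg/mL·hr
Extrapolated tail: C_last / k_e = 2.60 / 0.344 = 7.558
AUC_0→∞ = 123.1125 + 7.558 = 130.6705 mcg/mL·hr

AUC = 131 mcg/mL·hr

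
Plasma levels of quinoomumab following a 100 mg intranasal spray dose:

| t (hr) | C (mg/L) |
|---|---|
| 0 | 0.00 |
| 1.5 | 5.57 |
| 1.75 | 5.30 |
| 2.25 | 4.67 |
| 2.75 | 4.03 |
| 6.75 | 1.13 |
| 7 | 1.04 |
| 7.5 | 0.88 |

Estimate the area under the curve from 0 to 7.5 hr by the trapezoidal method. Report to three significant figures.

AUC = 21.3 mg/L·hr

Trapezoidal AUC_0→7.5:
  [0→1.5]: (0.00+5.57)/2 × 1.5 = 4.1775
  [1.5→1.75]: (5.57+5.30)/2 × 0.25 = 1.35875
  [1.75→2.25]: (5.30+4.67)/2 × 0.5 = 2.4925
  [2.25→2.75]: (4.67+4.03)/2 × 0.5 = 2.175
  [2.75→6.75]: (4.03+1.13)/2 × 4 = 10.32
  [6.75→7]: (1.13+1.04)/2 × 0.25 = 0.27125
  [7→7.5]: (1.04+0.88)/2 × 0.5 = 0.48
  Sum = 21.275 mg/L·hr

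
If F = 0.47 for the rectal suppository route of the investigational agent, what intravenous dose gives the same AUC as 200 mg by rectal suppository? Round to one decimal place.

D_iv = 94.0 mg

Systemic exposure from an extravascular dose = F × D_ev, so the equivalent IV dose is F × D_ev.
D_iv = F × D_ev = 0.47 × 200 = 94 mg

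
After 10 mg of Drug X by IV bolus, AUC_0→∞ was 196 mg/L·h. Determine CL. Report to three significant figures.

CL = Dose_iv / AUC_0→∞
   = 10 / 196 = 0.0510204 L/h

CL = 0.0510 L/h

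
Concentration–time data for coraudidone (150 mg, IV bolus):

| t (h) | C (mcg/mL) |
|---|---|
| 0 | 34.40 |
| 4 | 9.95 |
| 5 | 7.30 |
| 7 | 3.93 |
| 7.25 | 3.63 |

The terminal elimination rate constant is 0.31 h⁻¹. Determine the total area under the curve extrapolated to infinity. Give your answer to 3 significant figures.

AUC = 121 mcg/mL·h

Trapezoidal AUC_0→7.25:
  [0→4]: (34.40+9.95)/2 × 4 = 88.7
  [4→5]: (9.95+7.30)/2 × 1 = 8.625
  [5→7]: (7.30+3.93)/2 × 2 = 11.23
  [7→7.25]: (3.93+3.63)/2 × 0.25 = 0.945
  Sum = 109.5 mcg/mL·h
Extrapolated tail: C_last / k_e = 3.63 / 0.31 = 11.710
AUC_0→∞ = 109.5 + 11.710 = 121.21 mcg/mL·h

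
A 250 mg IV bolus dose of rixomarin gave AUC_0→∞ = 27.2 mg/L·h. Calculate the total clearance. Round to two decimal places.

CL = 9.19 L/h

CL = Dose_iv / AUC_0→∞
   = 250 / 27.2 = 9.19118 L/h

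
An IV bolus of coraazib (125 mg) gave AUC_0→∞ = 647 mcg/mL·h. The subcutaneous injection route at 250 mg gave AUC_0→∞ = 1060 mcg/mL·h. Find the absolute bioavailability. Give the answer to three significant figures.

F = (AUC_ev / D_ev) / (AUC_iv / D_iv)
  = (1060/250) / (647/125)
  = 4.24 / 5.176 = 0.8192

F = 0.819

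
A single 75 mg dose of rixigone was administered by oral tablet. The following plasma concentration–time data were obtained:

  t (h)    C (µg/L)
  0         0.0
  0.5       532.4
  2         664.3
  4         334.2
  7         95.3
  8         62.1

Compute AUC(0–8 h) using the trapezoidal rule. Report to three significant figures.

AUC = 2750 µg/L·h

Trapezoidal AUC_0→8:
  [0→0.5]: (0.0+532.4)/2 × 0.5 = 133.1
  [0.5→2]: (532.4+664.3)/2 × 1.5 = 897.525
  [2→4]: (664.3+334.2)/2 × 2 = 998.5
  [4→7]: (334.2+95.3)/2 × 3 = 644.25
  [7→8]: (95.3+62.1)/2 × 1 = 78.7
  Sum = 2752.075 µg/L·h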